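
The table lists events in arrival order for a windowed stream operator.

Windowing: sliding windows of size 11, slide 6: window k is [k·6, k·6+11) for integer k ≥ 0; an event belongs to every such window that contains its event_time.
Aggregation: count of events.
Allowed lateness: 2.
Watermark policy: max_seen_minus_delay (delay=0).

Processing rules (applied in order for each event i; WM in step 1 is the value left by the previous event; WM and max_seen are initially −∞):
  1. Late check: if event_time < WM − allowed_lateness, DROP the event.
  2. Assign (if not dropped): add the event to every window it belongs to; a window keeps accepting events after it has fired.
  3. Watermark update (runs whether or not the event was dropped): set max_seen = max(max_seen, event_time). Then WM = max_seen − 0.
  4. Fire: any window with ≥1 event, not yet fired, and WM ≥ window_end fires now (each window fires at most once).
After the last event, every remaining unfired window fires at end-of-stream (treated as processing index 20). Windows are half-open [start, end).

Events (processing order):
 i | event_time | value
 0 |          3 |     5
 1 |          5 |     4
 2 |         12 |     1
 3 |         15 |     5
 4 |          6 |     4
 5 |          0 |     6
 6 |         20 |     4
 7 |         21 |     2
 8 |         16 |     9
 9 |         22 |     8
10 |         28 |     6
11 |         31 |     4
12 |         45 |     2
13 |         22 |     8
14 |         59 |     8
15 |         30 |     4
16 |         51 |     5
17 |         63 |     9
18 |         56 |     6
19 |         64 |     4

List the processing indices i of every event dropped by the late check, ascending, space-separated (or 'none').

i=0 t=3 v=5: → [0,11); WM=3
i=1 t=5 v=4: → [0,11); WM=5
i=2 t=12 v=1: → [12,23),[6,17); WM=12; [0,11) fires=2
i=3 t=15 v=5: → [12,23),[6,17); WM=15
i=4 t=6 v=4: DROP (t<15-2); WM=15
i=5 t=0 v=6: DROP (t<15-2); WM=15
i=6 t=20 v=4: → [18,29),[12,23); WM=20; [6,17) fires=2
i=7 t=21 v=2: → [18,29),[12,23); WM=21
i=8 t=16 v=9: DROP (t<21-2); WM=21
i=9 t=22 v=8: → [18,29),[12,23); WM=22
i=10 t=28 v=6: → [24,35),[18,29); WM=28; [12,23) fires=5
i=11 t=31 v=4: → [30,41),[24,35); WM=31; [18,29) fires=4
i=12 t=45 v=2: → [42,53),[36,47); WM=45; [24,35) fires=2 [30,41) fires=1
i=13 t=22 v=8: DROP (t<45-2); WM=45
i=14 t=59 v=8: → [54,65); WM=59; [36,47) fires=1 [42,53) fires=1
i=15 t=30 v=4: DROP (t<59-2); WM=59
i=16 t=51 v=5: DROP (t<59-2); WM=59
i=17 t=63 v=9: → [60,71),[54,65); WM=63
i=18 t=56 v=6: DROP (t<63-2); WM=63
i=19 t=64 v=4: → [60,71),[54,65); WM=64

4 5 8 13 15 16 18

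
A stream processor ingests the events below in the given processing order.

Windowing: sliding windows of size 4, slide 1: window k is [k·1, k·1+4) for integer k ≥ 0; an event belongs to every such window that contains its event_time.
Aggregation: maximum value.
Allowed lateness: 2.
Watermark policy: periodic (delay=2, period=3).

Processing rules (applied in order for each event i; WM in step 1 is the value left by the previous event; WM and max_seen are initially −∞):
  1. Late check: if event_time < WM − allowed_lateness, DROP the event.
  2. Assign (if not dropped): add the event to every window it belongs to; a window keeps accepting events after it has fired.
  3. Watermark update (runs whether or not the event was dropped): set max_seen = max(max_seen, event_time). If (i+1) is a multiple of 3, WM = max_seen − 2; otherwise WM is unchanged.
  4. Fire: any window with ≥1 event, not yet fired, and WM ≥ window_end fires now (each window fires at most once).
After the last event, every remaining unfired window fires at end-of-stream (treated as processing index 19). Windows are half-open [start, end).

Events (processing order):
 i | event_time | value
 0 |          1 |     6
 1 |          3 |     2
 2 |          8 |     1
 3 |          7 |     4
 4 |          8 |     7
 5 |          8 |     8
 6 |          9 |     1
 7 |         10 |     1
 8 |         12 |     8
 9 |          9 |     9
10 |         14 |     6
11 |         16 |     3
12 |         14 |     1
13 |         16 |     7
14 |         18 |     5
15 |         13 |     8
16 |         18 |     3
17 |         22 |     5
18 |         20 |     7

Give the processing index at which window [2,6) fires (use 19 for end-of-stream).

i=0 t=1 v=6: → [1,5),[0,4); WM=−∞
i=1 t=3 v=2: → [3,7),[2,6),[1,5),[0,4); WM=−∞
i=2 t=8 v=1: → [8,12),[7,11),[6,10),[5,9); WM=6; [0,4) fires=6 [1,5) fires=6 [2,6) fires=2
i=3 t=7 v=4: → [7,11),[6,10),[5,9),[4,8); WM=6
i=4 t=8 v=7: → [8,12),[7,11),[6,10),[5,9); WM=6
i=5 t=8 v=8: → [8,12),[7,11),[6,10),[5,9); WM=6
i=6 t=9 v=1: → [9,13),[8,12),[7,11),[6,10); WM=6
i=7 t=10 v=1: → [10,14),[9,13),[8,12),[7,11); WM=6
i=8 t=12 v=8: → [12,16),[11,15),[10,14),[9,13); WM=10; [3,7) fires=2 [4,8) fires=4 [5,9) fires=8 [6,10) fires=8
i=9 t=9 v=9: → [9,13),[8,12),[7,11),[6,10); WM=10
i=10 t=14 v=6: → [14,18),[13,17),[12,16),[11,15); WM=10
i=11 t=16 v=3: → [16,20),[15,19),[14,18),[13,17); WM=14; [7,11) fires=9 [8,12) fires=9 [9,13) fires=9 [10,14) fires=8
i=12 t=14 v=1: → [14,18),[13,17),[12,16),[11,15); WM=14
i=13 t=16 v=7: → [16,20),[15,19),[14,18),[13,17); WM=14
i=14 t=18 v=5: → [18,22),[17,21),[16,20),[15,19); WM=16; [11,15) fires=8 [12,16) fires=8
i=15 t=13 v=8: DROP (t<16-2); WM=16
i=16 t=18 v=3: → [18,22),[17,21),[16,20),[15,19); WM=16
i=17 t=22 v=5: → [22,26),[21,25),[20,24),[19,23); WM=20; [13,17) fires=7 [14,18) fires=7 [15,19) fires=7 [16,20) fires=7
i=18 t=20 v=7: → [20,24),[19,23),[18,22),[17,21); WM=20

2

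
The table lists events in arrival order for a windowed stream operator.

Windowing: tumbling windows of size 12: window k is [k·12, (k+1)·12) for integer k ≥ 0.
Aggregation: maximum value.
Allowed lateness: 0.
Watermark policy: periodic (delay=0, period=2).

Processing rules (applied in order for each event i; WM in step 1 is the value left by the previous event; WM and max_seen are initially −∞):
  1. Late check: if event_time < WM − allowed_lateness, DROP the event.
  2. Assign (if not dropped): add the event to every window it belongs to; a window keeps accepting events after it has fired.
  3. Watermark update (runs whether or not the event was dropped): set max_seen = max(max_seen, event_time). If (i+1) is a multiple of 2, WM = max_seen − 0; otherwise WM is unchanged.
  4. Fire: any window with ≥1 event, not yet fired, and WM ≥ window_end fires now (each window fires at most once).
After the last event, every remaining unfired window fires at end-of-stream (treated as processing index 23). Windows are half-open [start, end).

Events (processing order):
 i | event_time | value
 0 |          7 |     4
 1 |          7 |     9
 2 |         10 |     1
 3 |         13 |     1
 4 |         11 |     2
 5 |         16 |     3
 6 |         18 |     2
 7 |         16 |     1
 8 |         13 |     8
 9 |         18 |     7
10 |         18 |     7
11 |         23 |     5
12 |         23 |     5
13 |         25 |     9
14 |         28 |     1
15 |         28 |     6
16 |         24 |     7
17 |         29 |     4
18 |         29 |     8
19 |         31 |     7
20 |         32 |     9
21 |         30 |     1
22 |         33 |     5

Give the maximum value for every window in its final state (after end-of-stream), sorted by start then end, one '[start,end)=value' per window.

[0,12)=9 [12,24)=7 [24,36)=9

i=0 t=7 v=4: → [0,12); WM=−∞
i=1 t=7 v=9: → [0,12); WM=7
i=2 t=10 v=1: → [0,12); WM=7
i=3 t=13 v=1: → [12,24); WM=13; [0,12) fires=9
i=4 t=11 v=2: DROP (t<13-0); WM=13
i=5 t=16 v=3: → [12,24); WM=16
i=6 t=18 v=2: → [12,24); WM=16
i=7 t=16 v=1: → [12,24); WM=18
i=8 t=13 v=8: DROP (t<18-0); WM=18
i=9 t=18 v=7: → [12,24); WM=18
i=10 t=18 v=7: → [12,24); WM=18
i=11 t=23 v=5: → [12,24); WM=23
i=12 t=23 v=5: → [12,24); WM=23
i=13 t=25 v=9: → [24,36); WM=25; [12,24) fires=7
i=14 t=28 v=1: → [24,36); WM=25
i=15 t=28 v=6: → [24,36); WM=28
i=16 t=24 v=7: DROP (t<28-0); WM=28
i=17 t=29 v=4: → [24,36); WM=29
i=18 t=29 v=8: → [24,36); WM=29
i=19 t=31 v=7: → [24,36); WM=31
i=20 t=32 v=9: → [24,36); WM=31
i=21 t=30 v=1: DROP (t<31-0); WM=32
i=22 t=33 v=5: → [24,36); WM=32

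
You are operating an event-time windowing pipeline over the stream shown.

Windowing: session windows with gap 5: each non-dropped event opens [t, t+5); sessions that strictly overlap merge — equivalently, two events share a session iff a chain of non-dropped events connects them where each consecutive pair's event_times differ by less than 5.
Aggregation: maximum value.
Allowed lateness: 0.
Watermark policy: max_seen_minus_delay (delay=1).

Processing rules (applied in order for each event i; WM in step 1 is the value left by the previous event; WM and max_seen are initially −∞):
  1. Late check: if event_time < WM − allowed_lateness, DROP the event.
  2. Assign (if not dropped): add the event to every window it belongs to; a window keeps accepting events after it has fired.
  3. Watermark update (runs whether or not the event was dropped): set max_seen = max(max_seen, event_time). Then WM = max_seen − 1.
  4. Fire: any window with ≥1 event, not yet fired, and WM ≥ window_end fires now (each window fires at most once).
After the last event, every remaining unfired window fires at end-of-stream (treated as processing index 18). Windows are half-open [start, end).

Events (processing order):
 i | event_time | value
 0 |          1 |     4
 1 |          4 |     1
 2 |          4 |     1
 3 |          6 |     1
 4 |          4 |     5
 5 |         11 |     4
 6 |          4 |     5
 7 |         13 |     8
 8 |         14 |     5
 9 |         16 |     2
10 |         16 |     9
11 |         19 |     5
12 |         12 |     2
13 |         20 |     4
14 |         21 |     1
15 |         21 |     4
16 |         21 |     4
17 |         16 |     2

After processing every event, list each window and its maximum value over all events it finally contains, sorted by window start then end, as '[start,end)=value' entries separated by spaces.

i=0 t=1 v=4: → [1,6); WM=0
i=1 t=4 v=1: → [1,9); WM=3
i=2 t=4 v=1: → [1,9); WM=3
i=3 t=6 v=1: → [1,11); WM=5
i=4 t=4 v=5: DROP (t<5-0); WM=5
i=5 t=11 v=4: → [11,16); WM=10
i=6 t=4 v=5: DROP (t<10-0); WM=10
i=7 t=13 v=8: → [11,18); WM=12
i=8 t=14 v=5: → [11,19); WM=13
i=9 t=16 v=2: → [11,21); WM=15
i=10 t=16 v=9: → [11,21); WM=15
i=11 t=19 v=5: → [11,24); WM=18
i=12 t=12 v=2: DROP (t<18-0); WM=18
i=13 t=20 v=4: → [11,25); WM=19
i=14 t=21 v=1: → [11,26); WM=20
i=15 t=21 v=4: → [11,26); WM=20
i=16 t=21 v=4: → [11,26); WM=20
i=17 t=16 v=2: DROP (t<20-0); WM=20

[1,11)=4 [11,26)=9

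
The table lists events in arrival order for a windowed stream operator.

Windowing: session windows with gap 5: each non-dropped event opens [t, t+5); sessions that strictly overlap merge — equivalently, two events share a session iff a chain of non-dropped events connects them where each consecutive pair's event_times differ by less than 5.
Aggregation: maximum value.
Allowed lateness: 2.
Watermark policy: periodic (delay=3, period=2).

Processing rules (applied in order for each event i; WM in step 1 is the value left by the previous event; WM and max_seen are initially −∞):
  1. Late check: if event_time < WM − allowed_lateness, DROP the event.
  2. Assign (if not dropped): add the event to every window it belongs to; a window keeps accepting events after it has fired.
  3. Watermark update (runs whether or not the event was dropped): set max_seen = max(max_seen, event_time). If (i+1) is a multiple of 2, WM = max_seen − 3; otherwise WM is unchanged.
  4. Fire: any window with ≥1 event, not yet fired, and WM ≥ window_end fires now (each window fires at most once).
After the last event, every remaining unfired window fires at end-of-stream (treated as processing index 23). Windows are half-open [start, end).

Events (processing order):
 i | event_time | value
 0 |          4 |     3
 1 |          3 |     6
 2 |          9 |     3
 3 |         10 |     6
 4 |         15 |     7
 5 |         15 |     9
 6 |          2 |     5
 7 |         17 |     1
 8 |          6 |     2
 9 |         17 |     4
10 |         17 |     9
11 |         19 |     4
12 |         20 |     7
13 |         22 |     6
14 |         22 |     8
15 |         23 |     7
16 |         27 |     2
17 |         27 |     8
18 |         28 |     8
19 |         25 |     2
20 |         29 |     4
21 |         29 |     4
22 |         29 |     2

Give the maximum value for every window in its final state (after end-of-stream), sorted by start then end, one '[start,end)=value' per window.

[3,9)=6 [9,15)=6 [15,34)=9

i=0 t=4 v=3: → [4,9); WM=−∞
i=1 t=3 v=6: → [3,9); WM=1
i=2 t=9 v=3: → [9,14); WM=1
i=3 t=10 v=6: → [9,15); WM=7
i=4 t=15 v=7: → [15,20); WM=7
i=5 t=15 v=9: → [15,20); WM=12
i=6 t=2 v=5: DROP (t<12-2); WM=12
i=7 t=17 v=1: → [15,22); WM=14
i=8 t=6 v=2: DROP (t<14-2); WM=14
i=9 t=17 v=4: → [15,22); WM=14
i=10 t=17 v=9: → [15,22); WM=14
i=11 t=19 v=4: → [15,24); WM=16
i=12 t=20 v=7: → [15,25); WM=16
i=13 t=22 v=6: → [15,27); WM=19
i=14 t=22 v=8: → [15,27); WM=19
i=15 t=23 v=7: → [15,28); WM=20
i=16 t=27 v=2: → [15,32); WM=20
i=17 t=27 v=8: → [15,32); WM=24
i=18 t=28 v=8: → [15,33); WM=24
i=19 t=25 v=2: → [15,33); WM=25
i=20 t=29 v=4: → [15,34); WM=25
i=21 t=29 v=4: → [15,34); WM=26
i=22 t=29 v=2: → [15,34); WM=26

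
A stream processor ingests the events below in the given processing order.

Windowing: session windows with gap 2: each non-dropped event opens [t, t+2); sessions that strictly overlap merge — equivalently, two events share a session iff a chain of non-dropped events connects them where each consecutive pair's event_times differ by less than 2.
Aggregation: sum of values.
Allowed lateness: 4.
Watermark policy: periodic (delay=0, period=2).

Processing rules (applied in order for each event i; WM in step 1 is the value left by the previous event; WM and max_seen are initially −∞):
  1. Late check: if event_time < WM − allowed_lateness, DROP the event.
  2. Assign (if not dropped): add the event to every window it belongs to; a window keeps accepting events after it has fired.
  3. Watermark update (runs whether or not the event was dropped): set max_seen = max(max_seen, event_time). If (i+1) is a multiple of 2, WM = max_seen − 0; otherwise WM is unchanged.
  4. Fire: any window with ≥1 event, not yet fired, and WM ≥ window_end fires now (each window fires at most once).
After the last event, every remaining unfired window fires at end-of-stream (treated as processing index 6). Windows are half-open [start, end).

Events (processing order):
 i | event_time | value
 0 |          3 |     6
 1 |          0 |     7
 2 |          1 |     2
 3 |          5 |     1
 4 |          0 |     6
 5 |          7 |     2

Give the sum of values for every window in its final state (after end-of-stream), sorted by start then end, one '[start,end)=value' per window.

[0,3)=9 [3,5)=6 [5,7)=1 [7,9)=2

i=0 t=3 v=6: → [3,5); WM=−∞
i=1 t=0 v=7: → [0,2); WM=3
i=2 t=1 v=2: → [0,3); WM=3
i=3 t=5 v=1: → [5,7); WM=5
i=4 t=0 v=6: DROP (t<5-4); WM=5
i=5 t=7 v=2: → [7,9); WM=7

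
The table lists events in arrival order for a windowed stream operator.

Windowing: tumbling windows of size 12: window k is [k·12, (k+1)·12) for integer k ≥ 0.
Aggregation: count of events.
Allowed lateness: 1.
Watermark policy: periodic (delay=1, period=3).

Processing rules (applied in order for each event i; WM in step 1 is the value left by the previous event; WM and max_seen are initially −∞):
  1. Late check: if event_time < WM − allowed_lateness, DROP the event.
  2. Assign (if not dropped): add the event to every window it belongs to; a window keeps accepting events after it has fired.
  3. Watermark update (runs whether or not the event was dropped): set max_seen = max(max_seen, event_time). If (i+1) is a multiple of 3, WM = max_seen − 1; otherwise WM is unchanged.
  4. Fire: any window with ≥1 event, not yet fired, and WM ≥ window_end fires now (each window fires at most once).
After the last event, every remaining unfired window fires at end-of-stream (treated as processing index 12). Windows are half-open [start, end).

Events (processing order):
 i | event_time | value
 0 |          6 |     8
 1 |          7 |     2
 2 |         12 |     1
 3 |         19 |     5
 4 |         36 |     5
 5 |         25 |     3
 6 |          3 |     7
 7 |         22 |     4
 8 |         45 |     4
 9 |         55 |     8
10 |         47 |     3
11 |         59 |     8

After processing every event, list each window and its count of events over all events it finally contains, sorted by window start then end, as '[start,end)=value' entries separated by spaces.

i=0 t=6 v=8: → [0,12); WM=−∞
i=1 t=7 v=2: → [0,12); WM=−∞
i=2 t=12 v=1: → [12,24); WM=11
i=3 t=19 v=5: → [12,24); WM=11
i=4 t=36 v=5: → [36,48); WM=11
i=5 t=25 v=3: → [24,36); WM=35; [0,12) fires=2 [12,24) fires=2
i=6 t=3 v=7: DROP (t<35-1); WM=35
i=7 t=22 v=4: DROP (t<35-1); WM=35
i=8 t=45 v=4: → [36,48); WM=44; [24,36) fires=1
i=9 t=55 v=8: → [48,60); WM=44
i=10 t=47 v=3: → [36,48); WM=44
i=11 t=59 v=8: → [48,60); WM=58; [36,48) fires=3

[0,12)=2 [12,24)=2 [24,36)=1 [36,48)=3 [48,60)=2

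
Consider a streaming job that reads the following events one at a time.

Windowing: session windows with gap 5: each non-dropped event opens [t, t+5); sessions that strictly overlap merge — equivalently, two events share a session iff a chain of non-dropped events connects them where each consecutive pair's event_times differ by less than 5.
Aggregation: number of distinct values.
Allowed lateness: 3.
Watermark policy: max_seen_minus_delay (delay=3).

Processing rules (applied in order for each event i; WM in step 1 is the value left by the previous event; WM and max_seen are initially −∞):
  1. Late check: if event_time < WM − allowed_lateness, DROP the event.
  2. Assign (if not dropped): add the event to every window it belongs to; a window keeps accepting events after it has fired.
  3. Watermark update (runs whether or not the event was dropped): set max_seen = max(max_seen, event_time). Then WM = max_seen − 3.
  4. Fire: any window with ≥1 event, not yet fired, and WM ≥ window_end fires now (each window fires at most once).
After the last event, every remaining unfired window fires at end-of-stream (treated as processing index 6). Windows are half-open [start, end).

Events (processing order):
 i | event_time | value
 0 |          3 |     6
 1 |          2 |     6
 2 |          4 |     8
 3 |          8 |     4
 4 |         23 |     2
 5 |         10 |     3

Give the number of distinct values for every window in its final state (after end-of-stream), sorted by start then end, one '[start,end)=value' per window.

[2,13)=3 [23,28)=1

i=0 t=3 v=6: → [3,8); WM=0
i=1 t=2 v=6: → [2,8); WM=0
i=2 t=4 v=8: → [2,9); WM=1
i=3 t=8 v=4: → [2,13); WM=5
i=4 t=23 v=2: → [23,28); WM=20
i=5 t=10 v=3: DROP (t<20-3); WM=20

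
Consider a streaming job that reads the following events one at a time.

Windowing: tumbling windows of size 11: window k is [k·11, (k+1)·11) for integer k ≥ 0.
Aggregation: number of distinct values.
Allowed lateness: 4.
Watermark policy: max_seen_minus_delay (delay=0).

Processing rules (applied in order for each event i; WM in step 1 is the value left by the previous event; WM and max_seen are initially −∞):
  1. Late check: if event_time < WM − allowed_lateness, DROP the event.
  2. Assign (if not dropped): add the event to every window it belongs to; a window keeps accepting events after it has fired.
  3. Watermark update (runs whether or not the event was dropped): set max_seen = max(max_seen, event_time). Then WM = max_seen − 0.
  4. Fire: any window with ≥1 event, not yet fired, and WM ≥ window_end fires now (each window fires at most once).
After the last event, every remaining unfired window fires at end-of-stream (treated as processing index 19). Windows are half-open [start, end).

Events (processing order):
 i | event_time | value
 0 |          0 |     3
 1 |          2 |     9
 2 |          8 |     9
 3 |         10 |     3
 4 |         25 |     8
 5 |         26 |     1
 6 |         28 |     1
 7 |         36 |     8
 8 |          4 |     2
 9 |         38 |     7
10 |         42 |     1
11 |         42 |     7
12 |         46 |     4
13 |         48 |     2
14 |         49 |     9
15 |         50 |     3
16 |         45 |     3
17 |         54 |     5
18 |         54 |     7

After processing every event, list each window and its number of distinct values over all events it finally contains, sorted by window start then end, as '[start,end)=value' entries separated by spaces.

[0,11)=2 [22,33)=2 [33,44)=3 [44,55)=6

i=0 t=0 v=3: → [0,11); WM=0
i=1 t=2 v=9: → [0,11); WM=2
i=2 t=8 v=9: → [0,11); WM=8
i=3 t=10 v=3: → [0,11); WM=10
i=4 t=25 v=8: → [22,33); WM=25; [0,11) fires=2
i=5 t=26 v=1: → [22,33); WM=26
i=6 t=28 v=1: → [22,33); WM=28
i=7 t=36 v=8: → [33,44); WM=36; [22,33) fires=2
i=8 t=4 v=2: DROP (t<36-4); WM=36
i=9 t=38 v=7: → [33,44); WM=38
i=10 t=42 v=1: → [33,44); WM=42
i=11 t=42 v=7: → [33,44); WM=42
i=12 t=46 v=4: → [44,55); WM=46; [33,44) fires=3
i=13 t=48 v=2: → [44,55); WM=48
i=14 t=49 v=9: → [44,55); WM=49
i=15 t=50 v=3: → [44,55); WM=50
i=16 t=45 v=3: DROP (t<50-4); WM=50
i=17 t=54 v=5: → [44,55); WM=54
i=18 t=54 v=7: → [44,55); WM=54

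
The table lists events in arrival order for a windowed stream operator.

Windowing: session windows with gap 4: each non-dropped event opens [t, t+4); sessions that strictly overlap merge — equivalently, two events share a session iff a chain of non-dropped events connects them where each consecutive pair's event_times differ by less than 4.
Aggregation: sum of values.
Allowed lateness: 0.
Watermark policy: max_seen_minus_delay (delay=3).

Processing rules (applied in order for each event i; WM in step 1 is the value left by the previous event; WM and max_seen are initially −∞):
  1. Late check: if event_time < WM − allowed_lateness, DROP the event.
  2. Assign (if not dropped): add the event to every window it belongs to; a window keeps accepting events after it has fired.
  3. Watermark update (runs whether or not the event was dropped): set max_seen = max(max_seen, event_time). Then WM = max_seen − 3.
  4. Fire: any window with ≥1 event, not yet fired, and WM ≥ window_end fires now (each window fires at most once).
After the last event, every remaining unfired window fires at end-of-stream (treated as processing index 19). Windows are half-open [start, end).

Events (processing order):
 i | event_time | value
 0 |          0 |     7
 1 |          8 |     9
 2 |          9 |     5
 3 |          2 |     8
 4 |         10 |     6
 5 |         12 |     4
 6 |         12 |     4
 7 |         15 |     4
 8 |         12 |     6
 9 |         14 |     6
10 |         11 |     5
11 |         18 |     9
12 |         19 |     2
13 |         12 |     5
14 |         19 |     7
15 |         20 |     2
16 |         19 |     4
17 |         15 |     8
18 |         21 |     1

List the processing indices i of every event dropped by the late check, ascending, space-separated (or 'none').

3 10 13 17

i=0 t=0 v=7: → [0,4); WM=-3
i=1 t=8 v=9: → [8,12); WM=5
i=2 t=9 v=5: → [8,13); WM=6
i=3 t=2 v=8: DROP (t<6-0); WM=6
i=4 t=10 v=6: → [8,14); WM=7
i=5 t=12 v=4: → [8,16); WM=9
i=6 t=12 v=4: → [8,16); WM=9
i=7 t=15 v=4: → [8,19); WM=12
i=8 t=12 v=6: → [8,19); WM=12
i=9 t=14 v=6: → [8,19); WM=12
i=10 t=11 v=5: DROP (t<12-0); WM=12
i=11 t=18 v=9: → [8,22); WM=15
i=12 t=19 v=2: → [8,23); WM=16
i=13 t=12 v=5: DROP (t<16-0); WM=16
i=14 t=19 v=7: → [8,23); WM=16
i=15 t=20 v=2: → [8,24); WM=17
i=16 t=19 v=4: → [8,24); WM=17
i=17 t=15 v=8: DROP (t<17-0); WM=17
i=18 t=21 v=1: → [8,25); WM=18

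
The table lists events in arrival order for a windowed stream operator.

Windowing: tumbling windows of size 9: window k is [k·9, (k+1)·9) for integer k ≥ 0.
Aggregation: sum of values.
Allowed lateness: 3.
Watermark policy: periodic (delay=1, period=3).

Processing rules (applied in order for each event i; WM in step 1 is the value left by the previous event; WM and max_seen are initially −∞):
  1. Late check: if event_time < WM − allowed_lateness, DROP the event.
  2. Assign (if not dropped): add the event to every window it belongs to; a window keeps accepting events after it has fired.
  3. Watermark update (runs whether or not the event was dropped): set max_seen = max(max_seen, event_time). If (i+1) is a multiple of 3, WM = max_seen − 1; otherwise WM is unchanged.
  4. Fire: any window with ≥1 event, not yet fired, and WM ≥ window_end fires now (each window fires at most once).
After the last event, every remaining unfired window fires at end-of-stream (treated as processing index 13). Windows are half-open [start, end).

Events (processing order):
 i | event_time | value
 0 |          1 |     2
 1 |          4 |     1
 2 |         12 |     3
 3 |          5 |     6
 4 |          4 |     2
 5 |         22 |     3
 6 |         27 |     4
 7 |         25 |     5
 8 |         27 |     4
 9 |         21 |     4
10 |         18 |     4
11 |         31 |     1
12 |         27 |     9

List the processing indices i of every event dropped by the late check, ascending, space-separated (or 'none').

3 4 9 10

i=0 t=1 v=2: → [0,9); WM=−∞
i=1 t=4 v=1: → [0,9); WM=−∞
i=2 t=12 v=3: → [9,18); WM=11; [0,9) fires=3
i=3 t=5 v=6: DROP (t<11-3); WM=11
i=4 t=4 v=2: DROP (t<11-3); WM=11
i=5 t=22 v=3: → [18,27); WM=21; [9,18) fires=3
i=6 t=27 v=4: → [27,36); WM=21
i=7 t=25 v=5: → [18,27); WM=21
i=8 t=27 v=4: → [27,36); WM=26
i=9 t=21 v=4: DROP (t<26-3); WM=26
i=10 t=18 v=4: DROP (t<26-3); WM=26
i=11 t=31 v=1: → [27,36); WM=30; [18,27) fires=8
i=12 t=27 v=9: → [27,36); WM=30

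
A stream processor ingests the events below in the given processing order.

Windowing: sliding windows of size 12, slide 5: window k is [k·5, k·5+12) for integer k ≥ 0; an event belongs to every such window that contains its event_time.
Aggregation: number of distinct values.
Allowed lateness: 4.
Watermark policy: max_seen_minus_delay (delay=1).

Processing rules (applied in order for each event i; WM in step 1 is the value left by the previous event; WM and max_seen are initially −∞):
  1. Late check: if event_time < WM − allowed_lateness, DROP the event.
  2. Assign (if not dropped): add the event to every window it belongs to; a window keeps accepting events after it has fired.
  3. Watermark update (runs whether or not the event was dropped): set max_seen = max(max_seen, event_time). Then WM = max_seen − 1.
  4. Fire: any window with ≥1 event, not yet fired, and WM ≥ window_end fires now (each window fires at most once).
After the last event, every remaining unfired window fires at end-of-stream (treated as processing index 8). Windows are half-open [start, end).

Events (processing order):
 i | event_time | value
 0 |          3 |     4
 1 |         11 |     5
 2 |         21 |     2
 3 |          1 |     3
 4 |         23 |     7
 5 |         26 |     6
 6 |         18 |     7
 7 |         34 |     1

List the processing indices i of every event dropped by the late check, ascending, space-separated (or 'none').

i=0 t=3 v=4: → [0,12); WM=2
i=1 t=11 v=5: → [10,22),[5,17),[0,12); WM=10
i=2 t=21 v=2: → [20,32),[15,27),[10,22); WM=20; [0,12) fires=2 [5,17) fires=1
i=3 t=1 v=3: DROP (t<20-4); WM=20
i=4 t=23 v=7: → [20,32),[15,27); WM=22; [10,22) fires=2
i=5 t=26 v=6: → [25,37),[20,32),[15,27); WM=25
i=6 t=18 v=7: DROP (t<25-4); WM=25
i=7 t=34 v=1: → [30,42),[25,37); WM=33; [15,27) fires=3 [20,32) fires=3

3 6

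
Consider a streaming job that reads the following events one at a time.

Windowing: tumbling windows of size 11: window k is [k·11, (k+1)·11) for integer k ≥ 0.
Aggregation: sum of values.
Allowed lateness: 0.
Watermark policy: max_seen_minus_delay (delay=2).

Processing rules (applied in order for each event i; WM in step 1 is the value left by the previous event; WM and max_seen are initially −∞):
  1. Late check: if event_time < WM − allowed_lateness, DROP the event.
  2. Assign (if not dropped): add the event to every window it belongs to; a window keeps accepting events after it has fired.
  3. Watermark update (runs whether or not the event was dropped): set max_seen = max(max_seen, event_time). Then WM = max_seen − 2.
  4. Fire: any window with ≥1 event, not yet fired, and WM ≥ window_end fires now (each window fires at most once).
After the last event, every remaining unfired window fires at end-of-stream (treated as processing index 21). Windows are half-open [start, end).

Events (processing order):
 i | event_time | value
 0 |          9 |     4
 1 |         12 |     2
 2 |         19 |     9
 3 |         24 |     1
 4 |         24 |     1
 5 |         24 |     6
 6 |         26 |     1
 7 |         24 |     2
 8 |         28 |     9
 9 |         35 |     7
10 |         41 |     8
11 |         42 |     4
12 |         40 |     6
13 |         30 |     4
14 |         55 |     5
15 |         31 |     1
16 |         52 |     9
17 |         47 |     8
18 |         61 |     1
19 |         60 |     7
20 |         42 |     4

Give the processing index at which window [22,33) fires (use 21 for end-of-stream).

9

i=0 t=9 v=4: → [0,11); WM=7
i=1 t=12 v=2: → [11,22); WM=10
i=2 t=19 v=9: → [11,22); WM=17; [0,11) fires=4
i=3 t=24 v=1: → [22,33); WM=22; [11,22) fires=11
i=4 t=24 v=1: → [22,33); WM=22
i=5 t=24 v=6: → [22,33); WM=22
i=6 t=26 v=1: → [22,33); WM=24
i=7 t=24 v=2: → [22,33); WM=24
i=8 t=28 v=9: → [22,33); WM=26
i=9 t=35 v=7: → [33,44); WM=33; [22,33) fires=20
i=10 t=41 v=8: → [33,44); WM=39
i=11 t=42 v=4: → [33,44); WM=40
i=12 t=40 v=6: → [33,44); WM=40
i=13 t=30 v=4: DROP (t<40-0); WM=40
i=14 t=55 v=5: → [55,66); WM=53; [33,44) fires=25
i=15 t=31 v=1: DROP (t<53-0); WM=53
i=16 t=52 v=9: DROP (t<53-0); WM=53
i=17 t=47 v=8: DROP (t<53-0); WM=53
i=18 t=61 v=1: → [55,66); WM=59
i=19 t=60 v=7: → [55,66); WM=59
i=20 t=42 v=4: DROP (t<59-0); WM=59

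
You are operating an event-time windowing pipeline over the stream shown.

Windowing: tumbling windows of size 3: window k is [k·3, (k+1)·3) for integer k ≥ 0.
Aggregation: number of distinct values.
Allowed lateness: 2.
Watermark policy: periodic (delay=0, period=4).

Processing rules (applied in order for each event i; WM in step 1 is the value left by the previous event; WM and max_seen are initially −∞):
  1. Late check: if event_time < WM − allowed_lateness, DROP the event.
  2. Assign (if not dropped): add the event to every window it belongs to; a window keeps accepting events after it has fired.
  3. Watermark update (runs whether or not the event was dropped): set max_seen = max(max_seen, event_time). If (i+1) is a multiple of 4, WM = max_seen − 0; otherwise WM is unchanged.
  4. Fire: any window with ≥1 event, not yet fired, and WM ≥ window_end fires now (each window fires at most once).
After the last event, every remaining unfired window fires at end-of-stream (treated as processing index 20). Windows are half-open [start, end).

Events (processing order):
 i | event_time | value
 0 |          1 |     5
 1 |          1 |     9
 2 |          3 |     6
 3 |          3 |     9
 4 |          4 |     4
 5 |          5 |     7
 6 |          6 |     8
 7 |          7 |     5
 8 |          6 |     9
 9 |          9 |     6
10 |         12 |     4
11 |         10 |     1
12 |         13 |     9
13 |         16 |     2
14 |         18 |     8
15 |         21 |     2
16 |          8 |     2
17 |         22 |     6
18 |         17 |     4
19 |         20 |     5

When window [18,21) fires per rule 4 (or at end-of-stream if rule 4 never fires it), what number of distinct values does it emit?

1

i=0 t=1 v=5: → [0,3); WM=−∞
i=1 t=1 v=9: → [0,3); WM=−∞
i=2 t=3 v=6: → [3,6); WM=−∞
i=3 t=3 v=9: → [3,6); WM=3; [0,3) fires=2
i=4 t=4 v=4: → [3,6); WM=3
i=5 t=5 v=7: → [3,6); WM=3
i=6 t=6 v=8: → [6,9); WM=3
i=7 t=7 v=5: → [6,9); WM=7; [3,6) fires=4
i=8 t=6 v=9: → [6,9); WM=7
i=9 t=9 v=6: → [9,12); WM=7
i=10 t=12 v=4: → [12,15); WM=7
i=11 t=10 v=1: → [9,12); WM=12; [6,9) fires=3 [9,12) fires=2
i=12 t=13 v=9: → [12,15); WM=12
i=13 t=16 v=2: → [15,18); WM=12
i=14 t=18 v=8: → [18,21); WM=12
i=15 t=21 v=2: → [21,24); WM=21; [12,15) fires=2 [15,18) fires=1 [18,21) fires=1
i=16 t=8 v=2: DROP (t<21-2); WM=21
i=17 t=22 v=6: → [21,24); WM=21
i=18 t=17 v=4: DROP (t<21-2); WM=21
i=19 t=20 v=5: → [18,21); WM=22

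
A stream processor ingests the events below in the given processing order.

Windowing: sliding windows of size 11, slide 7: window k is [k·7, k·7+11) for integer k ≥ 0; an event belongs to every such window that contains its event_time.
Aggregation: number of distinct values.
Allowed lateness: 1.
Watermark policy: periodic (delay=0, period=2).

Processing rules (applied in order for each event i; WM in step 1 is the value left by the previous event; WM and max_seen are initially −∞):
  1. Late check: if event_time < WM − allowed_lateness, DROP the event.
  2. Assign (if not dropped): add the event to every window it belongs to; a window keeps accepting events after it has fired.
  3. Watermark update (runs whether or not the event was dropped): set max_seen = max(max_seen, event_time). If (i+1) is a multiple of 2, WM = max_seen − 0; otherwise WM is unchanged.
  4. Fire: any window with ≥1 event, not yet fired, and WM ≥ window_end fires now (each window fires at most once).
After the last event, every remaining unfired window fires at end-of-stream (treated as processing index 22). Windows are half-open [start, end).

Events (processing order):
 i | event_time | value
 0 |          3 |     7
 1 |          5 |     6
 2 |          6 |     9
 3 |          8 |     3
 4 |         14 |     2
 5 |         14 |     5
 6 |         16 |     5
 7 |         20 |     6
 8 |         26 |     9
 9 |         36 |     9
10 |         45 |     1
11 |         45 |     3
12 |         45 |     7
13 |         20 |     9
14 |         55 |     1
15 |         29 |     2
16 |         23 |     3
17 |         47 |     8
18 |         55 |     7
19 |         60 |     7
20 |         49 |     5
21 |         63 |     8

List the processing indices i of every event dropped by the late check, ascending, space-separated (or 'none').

13 15 16 17 20

i=0 t=3 v=7: → [0,11); WM=−∞
i=1 t=5 v=6: → [0,11); WM=5
i=2 t=6 v=9: → [0,11); WM=5
i=3 t=8 v=3: → [7,18),[0,11); WM=8
i=4 t=14 v=2: → [14,25),[7,18); WM=8
i=5 t=14 v=5: → [14,25),[7,18); WM=14; [0,11) fires=4
i=6 t=16 v=5: → [14,25),[7,18); WM=14
i=7 t=20 v=6: → [14,25); WM=20; [7,18) fires=3
i=8 t=26 v=9: → [21,32); WM=20
i=9 t=36 v=9: → [35,46),[28,39); WM=36; [14,25) fires=3 [21,32) fires=1
i=10 t=45 v=1: → [42,53),[35,46); WM=36
i=11 t=45 v=3: → [42,53),[35,46); WM=45; [28,39) fires=1
i=12 t=45 v=7: → [42,53),[35,46); WM=45
i=13 t=20 v=9: DROP (t<45-1); WM=45
i=14 t=55 v=1: → [49,60); WM=45
i=15 t=29 v=2: DROP (t<45-1); WM=55; [35,46) fires=4 [42,53) fires=3
i=16 t=23 v=3: DROP (t<55-1); WM=55
i=17 t=47 v=8: DROP (t<55-1); WM=55
i=18 t=55 v=7: → [49,60); WM=55
i=19 t=60 v=7: → [56,67); WM=60; [49,60) fires=2
i=20 t=49 v=5: DROP (t<60-1); WM=60
i=21 t=63 v=8: → [63,74),[56,67); WM=63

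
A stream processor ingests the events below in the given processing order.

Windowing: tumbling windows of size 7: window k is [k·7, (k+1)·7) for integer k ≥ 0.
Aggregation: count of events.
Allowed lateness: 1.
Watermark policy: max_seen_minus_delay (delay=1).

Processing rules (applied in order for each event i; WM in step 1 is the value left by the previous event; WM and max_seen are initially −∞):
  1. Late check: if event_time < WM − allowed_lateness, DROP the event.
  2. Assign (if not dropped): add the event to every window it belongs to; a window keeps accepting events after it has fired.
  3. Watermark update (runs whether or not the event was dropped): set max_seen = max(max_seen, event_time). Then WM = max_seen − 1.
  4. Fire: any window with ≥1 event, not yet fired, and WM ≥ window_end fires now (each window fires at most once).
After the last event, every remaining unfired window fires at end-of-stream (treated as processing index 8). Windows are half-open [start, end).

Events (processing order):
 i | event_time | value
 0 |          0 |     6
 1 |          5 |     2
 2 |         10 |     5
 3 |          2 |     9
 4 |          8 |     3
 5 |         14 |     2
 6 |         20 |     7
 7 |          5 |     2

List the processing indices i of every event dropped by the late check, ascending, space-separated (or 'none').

3 7

i=0 t=0 v=6: → [0,7); WM=-1
i=1 t=5 v=2: → [0,7); WM=4
i=2 t=10 v=5: → [7,14); WM=9; [0,7) fires=2
i=3 t=2 v=9: DROP (t<9-1); WM=9
i=4 t=8 v=3: → [7,14); WM=9
i=5 t=14 v=2: → [14,21); WM=13
i=6 t=20 v=7: → [14,21); WM=19; [7,14) fires=2
i=7 t=5 v=2: DROP (t<19-1); WM=19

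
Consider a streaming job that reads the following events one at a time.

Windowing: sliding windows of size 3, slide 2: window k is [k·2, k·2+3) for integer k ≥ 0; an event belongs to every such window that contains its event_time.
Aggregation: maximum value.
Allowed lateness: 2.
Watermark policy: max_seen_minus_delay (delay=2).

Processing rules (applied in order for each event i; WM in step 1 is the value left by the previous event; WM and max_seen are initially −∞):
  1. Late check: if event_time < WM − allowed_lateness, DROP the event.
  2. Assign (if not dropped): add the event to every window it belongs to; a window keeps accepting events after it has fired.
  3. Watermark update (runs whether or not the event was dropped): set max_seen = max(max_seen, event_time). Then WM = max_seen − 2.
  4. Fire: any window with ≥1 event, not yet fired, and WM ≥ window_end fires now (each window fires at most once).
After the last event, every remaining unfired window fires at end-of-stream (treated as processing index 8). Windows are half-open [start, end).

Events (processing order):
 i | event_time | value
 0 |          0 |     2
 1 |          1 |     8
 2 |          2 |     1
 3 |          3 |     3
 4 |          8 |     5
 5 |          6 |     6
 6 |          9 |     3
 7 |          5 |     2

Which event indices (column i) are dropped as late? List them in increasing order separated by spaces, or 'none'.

none

i=0 t=0 v=2: → [0,3); WM=-2
i=1 t=1 v=8: → [0,3); WM=-1
i=2 t=2 v=1: → [2,5),[0,3); WM=0
i=3 t=3 v=3: → [2,5); WM=1
i=4 t=8 v=5: → [8,11),[6,9); WM=6; [0,3) fires=8 [2,5) fires=3
i=5 t=6 v=6: → [6,9),[4,7); WM=6
i=6 t=9 v=3: → [8,11); WM=7; [4,7) fires=6
i=7 t=5 v=2: → [4,7); WM=7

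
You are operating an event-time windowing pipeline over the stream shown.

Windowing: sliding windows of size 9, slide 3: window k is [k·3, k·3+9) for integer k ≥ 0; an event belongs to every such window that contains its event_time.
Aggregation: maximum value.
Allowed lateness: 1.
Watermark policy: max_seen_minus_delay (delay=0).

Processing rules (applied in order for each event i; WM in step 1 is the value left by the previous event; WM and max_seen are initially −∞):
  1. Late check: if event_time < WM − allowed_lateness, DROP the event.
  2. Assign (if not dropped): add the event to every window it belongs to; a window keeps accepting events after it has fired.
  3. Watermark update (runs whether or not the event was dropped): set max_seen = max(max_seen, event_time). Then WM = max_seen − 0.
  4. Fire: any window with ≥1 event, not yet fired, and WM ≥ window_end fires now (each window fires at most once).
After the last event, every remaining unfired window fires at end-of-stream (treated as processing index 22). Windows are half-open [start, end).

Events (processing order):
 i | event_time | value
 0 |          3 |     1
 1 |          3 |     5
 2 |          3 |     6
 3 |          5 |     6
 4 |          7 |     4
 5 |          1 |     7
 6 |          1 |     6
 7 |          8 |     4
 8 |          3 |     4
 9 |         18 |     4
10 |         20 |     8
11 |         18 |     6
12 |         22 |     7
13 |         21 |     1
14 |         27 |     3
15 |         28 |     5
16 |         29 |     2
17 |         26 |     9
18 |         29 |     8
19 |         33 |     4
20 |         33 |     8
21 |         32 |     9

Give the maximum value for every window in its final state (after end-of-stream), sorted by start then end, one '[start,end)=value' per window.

i=0 t=3 v=1: → [3,12),[0,9); WM=3
i=1 t=3 v=5: → [3,12),[0,9); WM=3
i=2 t=3 v=6: → [3,12),[0,9); WM=3
i=3 t=5 v=6: → [3,12),[0,9); WM=5
i=4 t=7 v=4: → [6,15),[3,12),[0,9); WM=7
i=5 t=1 v=7: DROP (t<7-1); WM=7
i=6 t=1 v=6: DROP (t<7-1); WM=7
i=7 t=8 v=4: → [6,15),[3,12),[0,9); WM=8
i=8 t=3 v=4: DROP (t<8-1); WM=8
i=9 t=18 v=4: → [18,27),[15,24),[12,21); WM=18; [0,9) fires=6 [3,12) fires=6 [6,15) fires=4
i=10 t=20 v=8: → [18,27),[15,24),[12,21); WM=20
i=11 t=18 v=6: DROP (t<20-1); WM=20
i=12 t=22 v=7: → [21,30),[18,27),[15,24); WM=22; [12,21) fires=8
i=13 t=21 v=1: → [21,30),[18,27),[15,24); WM=22
i=14 t=27 v=3: → [27,36),[24,33),[21,30); WM=27; [15,24) fires=8 [18,27) fires=8
i=15 t=28 v=5: → [27,36),[24,33),[21,30); WM=28
i=16 t=29 v=2: → [27,36),[24,33),[21,30); WM=29
i=17 t=26 v=9: DROP (t<29-1); WM=29
i=18 t=29 v=8: → [27,36),[24,33),[21,30); WM=29
i=19 t=33 v=4: → [33,42),[30,39),[27,36); WM=33; [21,30) fires=8 [24,33) fires=8
i=20 t=33 v=8: → [33,42),[30,39),[27,36); WM=33
i=21 t=32 v=9: → [30,39),[27,36),[24,33); WM=33

[0,9)=6 [3,12)=6 [6,15)=4 [12,21)=8 [15,24)=8 [18,27)=8 [21,30)=8 [24,33)=9 [27,36)=9 [30,39)=9 [33,42)=8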